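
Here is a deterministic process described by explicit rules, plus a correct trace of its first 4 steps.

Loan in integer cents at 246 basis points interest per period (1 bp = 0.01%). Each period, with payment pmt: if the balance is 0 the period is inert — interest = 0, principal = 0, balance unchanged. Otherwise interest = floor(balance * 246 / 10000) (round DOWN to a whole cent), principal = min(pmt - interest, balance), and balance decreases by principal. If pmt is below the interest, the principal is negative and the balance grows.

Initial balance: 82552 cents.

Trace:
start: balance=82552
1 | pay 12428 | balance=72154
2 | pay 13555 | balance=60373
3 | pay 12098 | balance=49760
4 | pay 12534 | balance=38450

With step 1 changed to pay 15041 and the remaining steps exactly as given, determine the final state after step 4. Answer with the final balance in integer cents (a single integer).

(re-executing from step 1 with the substitution; state before step 1: balance=82552)
1 | pay 15041 | balance=69541
2 | pay 13555 | balance=57696
3 | pay 12098 | balance=47017
4 | pay 12534 | balance=35639

35639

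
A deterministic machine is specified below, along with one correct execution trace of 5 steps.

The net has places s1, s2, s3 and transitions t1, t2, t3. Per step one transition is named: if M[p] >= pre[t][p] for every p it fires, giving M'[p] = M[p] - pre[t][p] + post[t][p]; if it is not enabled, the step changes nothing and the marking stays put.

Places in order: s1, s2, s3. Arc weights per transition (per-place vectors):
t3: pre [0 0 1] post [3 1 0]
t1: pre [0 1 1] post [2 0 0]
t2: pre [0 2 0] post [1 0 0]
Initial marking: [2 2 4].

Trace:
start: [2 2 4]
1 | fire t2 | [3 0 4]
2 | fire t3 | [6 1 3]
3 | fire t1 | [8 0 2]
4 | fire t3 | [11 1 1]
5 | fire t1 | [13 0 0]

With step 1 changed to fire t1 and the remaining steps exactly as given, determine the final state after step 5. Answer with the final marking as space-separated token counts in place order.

(re-executing from step 1 with the substitution; state before step 1: [2 2 4])
1 | fire t1 | [4 1 3]
2 | fire t3 | [7 2 2]
3 | fire t1 | [9 1 1]
4 | fire t3 | [12 2 0]
5 | fire t1 | [12 2 0]

12 2 0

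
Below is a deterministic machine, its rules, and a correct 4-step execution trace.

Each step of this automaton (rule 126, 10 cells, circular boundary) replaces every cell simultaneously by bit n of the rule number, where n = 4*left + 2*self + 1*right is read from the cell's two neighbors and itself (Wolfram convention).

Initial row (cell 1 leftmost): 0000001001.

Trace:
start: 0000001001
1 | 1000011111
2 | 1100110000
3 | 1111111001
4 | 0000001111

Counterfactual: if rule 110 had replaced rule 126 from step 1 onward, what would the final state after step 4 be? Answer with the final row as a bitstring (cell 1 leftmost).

0011100011

(re-executing steps 1..4 under rule 110; state before step 1: 0000001001)
1 | 0000011011
2 | 0000111111
3 | 0001100001
4 | 0011100011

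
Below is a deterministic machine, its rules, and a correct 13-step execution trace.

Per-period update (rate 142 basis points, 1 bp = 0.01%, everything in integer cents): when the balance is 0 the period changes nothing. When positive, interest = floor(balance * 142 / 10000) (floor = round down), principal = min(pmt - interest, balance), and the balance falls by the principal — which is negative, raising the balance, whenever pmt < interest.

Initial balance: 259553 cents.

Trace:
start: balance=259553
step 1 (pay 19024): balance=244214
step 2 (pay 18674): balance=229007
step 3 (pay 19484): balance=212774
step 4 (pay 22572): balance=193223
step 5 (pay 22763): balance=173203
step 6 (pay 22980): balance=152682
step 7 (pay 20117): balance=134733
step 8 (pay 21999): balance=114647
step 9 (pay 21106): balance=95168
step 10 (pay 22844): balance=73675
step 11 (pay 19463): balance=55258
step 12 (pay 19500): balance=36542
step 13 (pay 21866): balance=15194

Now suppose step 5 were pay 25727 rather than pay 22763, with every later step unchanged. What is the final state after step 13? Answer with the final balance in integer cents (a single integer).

11876

(re-executing from step 5 with the substitution; state before step 5: balance=193223)
step 5 (pay 25727): balance=170239
step 6 (pay 22980): balance=149676
step 7 (pay 20117): balance=131684
step 8 (pay 21999): balance=111554
step 9 (pay 21106): balance=92032
step 10 (pay 22844): balance=70494
step 11 (pay 19463): balance=52032
step 12 (pay 19500): balance=33270
step 13 (pay 21866): balance=11876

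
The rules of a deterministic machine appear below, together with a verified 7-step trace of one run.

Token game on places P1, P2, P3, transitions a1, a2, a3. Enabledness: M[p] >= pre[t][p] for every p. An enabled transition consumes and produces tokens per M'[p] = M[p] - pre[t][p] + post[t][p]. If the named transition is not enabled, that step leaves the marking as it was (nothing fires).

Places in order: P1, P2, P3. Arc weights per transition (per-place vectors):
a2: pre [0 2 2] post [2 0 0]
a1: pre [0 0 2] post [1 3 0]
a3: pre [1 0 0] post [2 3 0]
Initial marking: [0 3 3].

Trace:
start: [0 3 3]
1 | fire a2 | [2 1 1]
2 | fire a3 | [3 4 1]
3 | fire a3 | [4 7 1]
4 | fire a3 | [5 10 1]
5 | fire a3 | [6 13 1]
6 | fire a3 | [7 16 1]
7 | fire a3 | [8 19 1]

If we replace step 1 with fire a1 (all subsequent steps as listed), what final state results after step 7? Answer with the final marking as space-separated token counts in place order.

7 24 1

(re-executing from step 1 with the substitution; state before step 1: [0 3 3])
1 | fire a1 | [1 6 1]
2 | fire a3 | [2 9 1]
3 | fire a3 | [3 12 1]
4 | fire a3 | [4 15 1]
5 | fire a3 | [5 18 1]
6 | fire a3 | [6 21 1]
7 | fire a3 | [7 24 1]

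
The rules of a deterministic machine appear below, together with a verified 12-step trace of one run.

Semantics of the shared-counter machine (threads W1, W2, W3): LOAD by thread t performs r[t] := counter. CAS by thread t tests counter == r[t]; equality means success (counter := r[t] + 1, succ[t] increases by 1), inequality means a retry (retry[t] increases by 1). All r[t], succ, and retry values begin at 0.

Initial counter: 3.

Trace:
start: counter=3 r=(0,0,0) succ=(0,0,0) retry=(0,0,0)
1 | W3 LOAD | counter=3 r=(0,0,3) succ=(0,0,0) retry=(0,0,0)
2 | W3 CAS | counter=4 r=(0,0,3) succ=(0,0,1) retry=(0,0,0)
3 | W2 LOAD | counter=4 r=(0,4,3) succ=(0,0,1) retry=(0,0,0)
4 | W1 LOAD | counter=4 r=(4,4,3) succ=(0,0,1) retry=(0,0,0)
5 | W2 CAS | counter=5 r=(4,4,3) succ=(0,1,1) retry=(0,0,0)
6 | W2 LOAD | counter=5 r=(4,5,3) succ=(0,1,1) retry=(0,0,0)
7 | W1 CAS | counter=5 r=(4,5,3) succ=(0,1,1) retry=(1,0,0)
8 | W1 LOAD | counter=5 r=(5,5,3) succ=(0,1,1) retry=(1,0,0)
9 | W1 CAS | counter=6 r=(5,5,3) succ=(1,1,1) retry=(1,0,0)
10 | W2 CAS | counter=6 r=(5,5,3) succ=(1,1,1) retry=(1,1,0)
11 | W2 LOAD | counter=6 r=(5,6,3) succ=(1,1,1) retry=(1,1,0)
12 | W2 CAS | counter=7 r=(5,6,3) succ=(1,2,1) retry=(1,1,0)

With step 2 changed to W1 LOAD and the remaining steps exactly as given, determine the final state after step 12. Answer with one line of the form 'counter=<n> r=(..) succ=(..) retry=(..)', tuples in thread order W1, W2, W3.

(re-executing from step 2 with the substitution; state before step 2: counter=3 r=(0,0,3) succ=(0,0,0) retry=(0,0,0))
2 | W1 LOAD | counter=3 r=(3,0,3) succ=(0,0,0) retry=(0,0,0)
3 | W2 LOAD | counter=3 r=(3,3,3) succ=(0,0,0) retry=(0,0,0)
4 | W1 LOAD | counter=3 r=(3,3,3) succ=(0,0,0) retry=(0,0,0)
5 | W2 CAS | counter=4 r=(3,3,3) succ=(0,1,0) retry=(0,0,0)
6 | W2 LOAD | counter=4 r=(3,4,3) succ=(0,1,0) retry=(0,0,0)
7 | W1 CAS | counter=4 r=(3,4,3) succ=(0,1,0) retry=(1,0,0)
8 | W1 LOAD | counter=4 r=(4,4,3) succ=(0,1,0) retry=(1,0,0)
9 | W1 CAS | counter=5 r=(4,4,3) succ=(1,1,0) retry=(1,0,0)
10 | W2 CAS | counter=5 r=(4,4,3) succ=(1,1,0) retry=(1,1,0)
11 | W2 LOAD | counter=5 r=(4,5,3) succ=(1,1,0) retry=(1,1,0)
12 | W2 CAS | counter=6 r=(4,5,3) succ=(1,2,0) retry=(1,1,0)

counter=6 r=(4,5,3) succ=(1,2,0) retry=(1,1,0)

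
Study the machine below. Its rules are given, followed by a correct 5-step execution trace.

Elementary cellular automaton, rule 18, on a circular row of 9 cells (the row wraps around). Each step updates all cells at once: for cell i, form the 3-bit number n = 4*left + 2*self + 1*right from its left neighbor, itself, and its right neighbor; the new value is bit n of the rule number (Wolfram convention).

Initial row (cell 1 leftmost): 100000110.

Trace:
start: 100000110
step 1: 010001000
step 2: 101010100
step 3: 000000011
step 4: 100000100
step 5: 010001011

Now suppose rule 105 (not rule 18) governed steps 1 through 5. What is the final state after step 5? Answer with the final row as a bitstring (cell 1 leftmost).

(re-executing steps 1..5 under rule 105; state before step 1: 100000110)
step 1: 001110111
step 2: 001011101
step 3: 000110110
step 4: 110111110
step 5: 111100011

111100011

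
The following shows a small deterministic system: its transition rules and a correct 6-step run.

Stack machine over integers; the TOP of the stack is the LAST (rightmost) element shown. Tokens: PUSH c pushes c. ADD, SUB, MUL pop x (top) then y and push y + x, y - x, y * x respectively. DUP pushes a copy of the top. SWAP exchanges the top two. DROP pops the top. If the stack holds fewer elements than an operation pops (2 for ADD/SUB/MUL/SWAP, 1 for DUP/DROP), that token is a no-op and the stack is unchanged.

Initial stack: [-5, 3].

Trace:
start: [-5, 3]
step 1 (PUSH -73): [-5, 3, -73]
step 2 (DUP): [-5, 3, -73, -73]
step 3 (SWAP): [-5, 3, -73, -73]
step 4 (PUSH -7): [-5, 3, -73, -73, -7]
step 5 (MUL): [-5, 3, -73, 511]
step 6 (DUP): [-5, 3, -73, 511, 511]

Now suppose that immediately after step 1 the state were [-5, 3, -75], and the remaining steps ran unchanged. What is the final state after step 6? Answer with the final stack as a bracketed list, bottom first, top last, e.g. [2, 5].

state after step 1 := [-5, 3, -75]
step 2 (DUP): [-5, 3, -75, -75]
step 3 (SWAP): [-5, 3, -75, -75]
step 4 (PUSH -7): [-5, 3, -75, -75, -7]
step 5 (MUL): [-5, 3, -75, 525]
step 6 (DUP): [-5, 3, -75, 525, 525]

[-5, 3, -75, 525, 525]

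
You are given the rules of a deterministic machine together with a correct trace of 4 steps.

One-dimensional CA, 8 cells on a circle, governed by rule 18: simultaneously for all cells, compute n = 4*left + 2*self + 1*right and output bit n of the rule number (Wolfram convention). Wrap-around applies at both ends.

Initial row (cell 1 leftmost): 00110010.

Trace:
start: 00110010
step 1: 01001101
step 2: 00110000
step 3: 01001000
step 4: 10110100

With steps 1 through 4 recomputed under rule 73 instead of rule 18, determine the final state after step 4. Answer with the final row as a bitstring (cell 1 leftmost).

00110110

(re-executing steps 1..4 under rule 73; state before step 1: 00110010)
step 1: 10110000
step 2: 00110110
step 3: 10110110
step 4: 00110110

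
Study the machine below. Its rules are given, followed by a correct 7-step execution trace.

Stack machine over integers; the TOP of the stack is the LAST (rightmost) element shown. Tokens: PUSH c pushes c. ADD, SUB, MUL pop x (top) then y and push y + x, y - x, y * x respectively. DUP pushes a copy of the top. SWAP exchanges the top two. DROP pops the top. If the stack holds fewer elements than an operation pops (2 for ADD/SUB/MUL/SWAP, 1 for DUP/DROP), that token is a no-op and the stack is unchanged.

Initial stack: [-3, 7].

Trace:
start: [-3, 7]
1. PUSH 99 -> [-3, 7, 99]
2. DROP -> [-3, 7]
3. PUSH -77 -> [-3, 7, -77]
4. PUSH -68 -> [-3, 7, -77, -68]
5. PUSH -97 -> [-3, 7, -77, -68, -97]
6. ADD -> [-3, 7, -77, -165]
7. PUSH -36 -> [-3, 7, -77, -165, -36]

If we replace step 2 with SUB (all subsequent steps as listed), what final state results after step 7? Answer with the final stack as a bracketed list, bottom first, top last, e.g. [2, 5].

[-3, -92, -77, -165, -36]

(re-executing from step 2 with the substitution; state before step 2: [-3, 7, 99])
2. SUB -> [-3, -92]
3. PUSH -77 -> [-3, -92, -77]
4. PUSH -68 -> [-3, -92, -77, -68]
5. PUSH -97 -> [-3, -92, -77, -68, -97]
6. ADD -> [-3, -92, -77, -165]
7. PUSH -36 -> [-3, -92, -77, -165, -36]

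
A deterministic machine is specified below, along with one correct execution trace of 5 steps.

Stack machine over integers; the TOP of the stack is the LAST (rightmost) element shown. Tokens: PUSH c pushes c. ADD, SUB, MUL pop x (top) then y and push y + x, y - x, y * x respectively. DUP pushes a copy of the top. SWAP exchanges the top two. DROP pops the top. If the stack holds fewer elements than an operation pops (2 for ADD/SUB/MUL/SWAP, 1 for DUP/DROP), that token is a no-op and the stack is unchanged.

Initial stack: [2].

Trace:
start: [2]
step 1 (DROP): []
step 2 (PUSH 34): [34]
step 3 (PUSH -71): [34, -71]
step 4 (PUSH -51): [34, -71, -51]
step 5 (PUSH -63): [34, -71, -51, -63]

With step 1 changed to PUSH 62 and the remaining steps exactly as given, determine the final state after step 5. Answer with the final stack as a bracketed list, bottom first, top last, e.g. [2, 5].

[2, 62, 34, -71, -51, -63]

(re-executing from step 1 with the substitution; state before step 1: [2])
step 1 (PUSH 62): [2, 62]
step 2 (PUSH 34): [2, 62, 34]
step 3 (PUSH -71): [2, 62, 34, -71]
step 4 (PUSH -51): [2, 62, 34, -71, -51]
step 5 (PUSH -63): [2, 62, 34, -71, -51, -63]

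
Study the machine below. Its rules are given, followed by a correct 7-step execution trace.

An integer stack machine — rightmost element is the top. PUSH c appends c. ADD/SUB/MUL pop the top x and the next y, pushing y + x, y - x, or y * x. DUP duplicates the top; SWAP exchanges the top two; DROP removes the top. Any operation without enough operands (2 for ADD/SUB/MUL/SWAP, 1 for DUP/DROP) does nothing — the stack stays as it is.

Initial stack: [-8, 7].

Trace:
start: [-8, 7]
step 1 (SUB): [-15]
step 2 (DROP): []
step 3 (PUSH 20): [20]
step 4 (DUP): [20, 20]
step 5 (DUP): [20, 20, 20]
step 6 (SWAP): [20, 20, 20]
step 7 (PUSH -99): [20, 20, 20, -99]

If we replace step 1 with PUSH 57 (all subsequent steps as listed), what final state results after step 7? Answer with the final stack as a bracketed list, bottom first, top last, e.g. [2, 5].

[-8, 7, 20, 20, 20, -99]

(re-executing from step 1 with the substitution; state before step 1: [-8, 7])
step 1 (PUSH 57): [-8, 7, 57]
step 2 (DROP): [-8, 7]
step 3 (PUSH 20): [-8, 7, 20]
step 4 (DUP): [-8, 7, 20, 20]
step 5 (DUP): [-8, 7, 20, 20, 20]
step 6 (SWAP): [-8, 7, 20, 20, 20]
step 7 (PUSH -99): [-8, 7, 20, 20, 20, -99]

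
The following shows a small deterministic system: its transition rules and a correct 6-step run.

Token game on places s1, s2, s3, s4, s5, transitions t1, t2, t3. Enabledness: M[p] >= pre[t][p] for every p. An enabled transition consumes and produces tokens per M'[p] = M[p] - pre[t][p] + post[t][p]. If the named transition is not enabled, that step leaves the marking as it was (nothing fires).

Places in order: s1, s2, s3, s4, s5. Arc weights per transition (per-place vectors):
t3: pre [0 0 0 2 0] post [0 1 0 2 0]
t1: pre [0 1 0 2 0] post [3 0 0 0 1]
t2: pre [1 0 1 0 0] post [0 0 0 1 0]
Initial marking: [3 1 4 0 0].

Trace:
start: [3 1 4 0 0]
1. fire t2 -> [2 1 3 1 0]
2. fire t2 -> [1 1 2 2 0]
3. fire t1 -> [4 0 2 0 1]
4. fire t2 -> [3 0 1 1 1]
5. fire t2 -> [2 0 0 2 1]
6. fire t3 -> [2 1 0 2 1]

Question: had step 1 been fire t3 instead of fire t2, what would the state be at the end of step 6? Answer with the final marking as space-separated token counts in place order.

0 2 1 3 0

(re-executing from step 1 with the substitution; state before step 1: [3 1 4 0 0])
1. fire t3 -> [3 1 4 0 0]
2. fire t2 -> [2 1 3 1 0]
3. fire t1 -> [2 1 3 1 0]
4. fire t2 -> [1 1 2 2 0]
5. fire t2 -> [0 1 1 3 0]
6. fire t3 -> [0 2 1 3 0]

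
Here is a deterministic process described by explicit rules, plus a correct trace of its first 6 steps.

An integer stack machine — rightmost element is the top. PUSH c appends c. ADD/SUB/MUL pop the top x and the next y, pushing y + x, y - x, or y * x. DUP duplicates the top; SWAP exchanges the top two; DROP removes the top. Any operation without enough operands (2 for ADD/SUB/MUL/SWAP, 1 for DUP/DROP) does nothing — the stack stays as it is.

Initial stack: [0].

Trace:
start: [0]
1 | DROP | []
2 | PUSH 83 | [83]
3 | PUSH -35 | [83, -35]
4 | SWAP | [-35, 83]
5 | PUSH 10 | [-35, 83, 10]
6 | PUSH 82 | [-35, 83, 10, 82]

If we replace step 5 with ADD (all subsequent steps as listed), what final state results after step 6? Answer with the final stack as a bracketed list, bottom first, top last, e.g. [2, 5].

[48, 82]

(re-executing from step 5 with the substitution; state before step 5: [-35, 83])
5 | ADD | [48]
6 | PUSH 82 | [48, 82]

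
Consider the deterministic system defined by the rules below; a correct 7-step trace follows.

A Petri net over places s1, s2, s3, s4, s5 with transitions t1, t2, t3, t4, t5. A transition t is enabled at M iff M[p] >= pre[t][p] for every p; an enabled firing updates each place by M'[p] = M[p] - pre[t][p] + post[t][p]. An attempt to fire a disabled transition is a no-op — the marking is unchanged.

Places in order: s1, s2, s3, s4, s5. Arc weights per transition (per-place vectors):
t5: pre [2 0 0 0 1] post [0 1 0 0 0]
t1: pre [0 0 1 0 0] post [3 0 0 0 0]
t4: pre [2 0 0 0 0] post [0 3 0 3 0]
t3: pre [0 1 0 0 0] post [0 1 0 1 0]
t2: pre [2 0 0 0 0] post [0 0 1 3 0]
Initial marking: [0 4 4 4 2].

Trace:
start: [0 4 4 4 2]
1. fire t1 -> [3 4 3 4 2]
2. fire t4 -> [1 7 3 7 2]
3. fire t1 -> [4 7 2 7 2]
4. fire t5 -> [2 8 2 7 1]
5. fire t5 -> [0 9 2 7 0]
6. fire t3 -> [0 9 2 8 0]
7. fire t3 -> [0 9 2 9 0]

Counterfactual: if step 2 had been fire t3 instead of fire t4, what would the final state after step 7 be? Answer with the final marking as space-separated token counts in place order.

2 6 2 7 0

(re-executing from step 2 with the substitution; state before step 2: [3 4 3 4 2])
2. fire t3 -> [3 4 3 5 2]
3. fire t1 -> [6 4 2 5 2]
4. fire t5 -> [4 5 2 5 1]
5. fire t5 -> [2 6 2 5 0]
6. fire t3 -> [2 6 2 6 0]
7. fire t3 -> [2 6 2 7 0]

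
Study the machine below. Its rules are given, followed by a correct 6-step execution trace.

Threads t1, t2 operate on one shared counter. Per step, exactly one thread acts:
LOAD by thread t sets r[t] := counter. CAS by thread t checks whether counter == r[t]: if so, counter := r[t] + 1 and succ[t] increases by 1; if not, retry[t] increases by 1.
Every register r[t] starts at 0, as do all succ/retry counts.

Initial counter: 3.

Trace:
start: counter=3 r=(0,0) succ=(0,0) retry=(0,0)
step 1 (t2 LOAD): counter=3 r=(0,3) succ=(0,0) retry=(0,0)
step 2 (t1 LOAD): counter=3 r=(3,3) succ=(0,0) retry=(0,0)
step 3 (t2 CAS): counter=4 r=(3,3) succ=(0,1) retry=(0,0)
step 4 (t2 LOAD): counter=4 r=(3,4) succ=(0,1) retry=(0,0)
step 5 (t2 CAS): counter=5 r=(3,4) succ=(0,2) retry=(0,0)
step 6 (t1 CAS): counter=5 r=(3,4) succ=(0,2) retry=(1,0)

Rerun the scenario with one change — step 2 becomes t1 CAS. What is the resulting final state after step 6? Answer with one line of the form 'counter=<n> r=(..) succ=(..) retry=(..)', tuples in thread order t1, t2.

counter=5 r=(0,4) succ=(0,2) retry=(2,0)

(re-executing from step 2 with the substitution; state before step 2: counter=3 r=(0,3) succ=(0,0) retry=(0,0))
step 2 (t1 CAS): counter=3 r=(0,3) succ=(0,0) retry=(1,0)
step 3 (t2 CAS): counter=4 r=(0,3) succ=(0,1) retry=(1,0)
step 4 (t2 LOAD): counter=4 r=(0,4) succ=(0,1) retry=(1,0)
step 5 (t2 CAS): counter=5 r=(0,4) succ=(0,2) retry=(1,0)
step 6 (t1 CAS): counter=5 r=(0,4) succ=(0,2) retry=(2,0)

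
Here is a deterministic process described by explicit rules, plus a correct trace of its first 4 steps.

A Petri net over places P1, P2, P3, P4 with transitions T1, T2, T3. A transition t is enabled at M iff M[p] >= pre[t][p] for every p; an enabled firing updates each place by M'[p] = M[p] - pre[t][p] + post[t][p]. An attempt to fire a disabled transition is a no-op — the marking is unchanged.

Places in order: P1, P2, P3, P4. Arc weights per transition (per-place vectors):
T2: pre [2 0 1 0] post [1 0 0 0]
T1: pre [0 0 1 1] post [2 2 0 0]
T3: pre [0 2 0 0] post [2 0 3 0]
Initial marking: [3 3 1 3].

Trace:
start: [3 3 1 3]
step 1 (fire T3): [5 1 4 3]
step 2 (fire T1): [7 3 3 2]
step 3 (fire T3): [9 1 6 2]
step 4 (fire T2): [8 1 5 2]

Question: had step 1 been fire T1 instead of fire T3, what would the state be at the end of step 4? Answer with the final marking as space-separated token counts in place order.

(re-executing from step 1 with the substitution; state before step 1: [3 3 1 3])
step 1 (fire T1): [5 5 0 2]
step 2 (fire T1): [5 5 0 2]
step 3 (fire T3): [7 3 3 2]
step 4 (fire T2): [6 3 2 2]

6 3 2 2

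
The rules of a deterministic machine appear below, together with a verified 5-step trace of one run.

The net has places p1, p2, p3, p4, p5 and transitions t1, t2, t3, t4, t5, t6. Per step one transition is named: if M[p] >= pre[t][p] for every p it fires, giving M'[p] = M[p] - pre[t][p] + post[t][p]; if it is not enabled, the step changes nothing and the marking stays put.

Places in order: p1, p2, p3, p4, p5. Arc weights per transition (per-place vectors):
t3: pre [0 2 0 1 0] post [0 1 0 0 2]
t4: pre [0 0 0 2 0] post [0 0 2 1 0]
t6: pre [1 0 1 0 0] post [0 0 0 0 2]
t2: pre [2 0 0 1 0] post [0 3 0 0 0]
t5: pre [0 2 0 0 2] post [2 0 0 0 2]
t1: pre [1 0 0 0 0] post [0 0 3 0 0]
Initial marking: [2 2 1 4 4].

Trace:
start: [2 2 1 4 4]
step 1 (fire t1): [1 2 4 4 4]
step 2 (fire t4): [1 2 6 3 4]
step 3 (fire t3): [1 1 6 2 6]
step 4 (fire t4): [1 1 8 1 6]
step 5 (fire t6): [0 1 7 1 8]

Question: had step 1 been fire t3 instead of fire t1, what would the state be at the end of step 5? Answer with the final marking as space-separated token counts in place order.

1 1 4 1 8

(re-executing from step 1 with the substitution; state before step 1: [2 2 1 4 4])
step 1 (fire t3): [2 1 1 3 6]
step 2 (fire t4): [2 1 3 2 6]
step 3 (fire t3): [2 1 3 2 6]
step 4 (fire t4): [2 1 5 1 6]
step 5 (fire t6): [1 1 4 1 8]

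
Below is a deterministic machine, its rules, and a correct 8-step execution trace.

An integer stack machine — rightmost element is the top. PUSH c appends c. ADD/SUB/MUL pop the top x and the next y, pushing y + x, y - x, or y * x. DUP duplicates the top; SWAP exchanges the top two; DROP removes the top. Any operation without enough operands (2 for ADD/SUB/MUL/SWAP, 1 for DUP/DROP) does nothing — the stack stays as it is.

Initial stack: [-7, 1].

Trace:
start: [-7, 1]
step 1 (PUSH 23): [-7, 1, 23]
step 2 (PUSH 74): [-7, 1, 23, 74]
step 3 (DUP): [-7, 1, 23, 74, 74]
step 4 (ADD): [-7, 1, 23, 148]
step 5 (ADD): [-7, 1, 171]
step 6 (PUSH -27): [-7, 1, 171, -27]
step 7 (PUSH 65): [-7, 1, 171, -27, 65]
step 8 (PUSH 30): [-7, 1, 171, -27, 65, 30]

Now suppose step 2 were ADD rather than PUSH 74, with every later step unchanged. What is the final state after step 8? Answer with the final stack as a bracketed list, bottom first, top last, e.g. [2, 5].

[41, -27, 65, 30]

(re-executing from step 2 with the substitution; state before step 2: [-7, 1, 23])
step 2 (ADD): [-7, 24]
step 3 (DUP): [-7, 24, 24]
step 4 (ADD): [-7, 48]
step 5 (ADD): [41]
step 6 (PUSH -27): [41, -27]
step 7 (PUSH 65): [41, -27, 65]
step 8 (PUSH 30): [41, -27, 65, 30]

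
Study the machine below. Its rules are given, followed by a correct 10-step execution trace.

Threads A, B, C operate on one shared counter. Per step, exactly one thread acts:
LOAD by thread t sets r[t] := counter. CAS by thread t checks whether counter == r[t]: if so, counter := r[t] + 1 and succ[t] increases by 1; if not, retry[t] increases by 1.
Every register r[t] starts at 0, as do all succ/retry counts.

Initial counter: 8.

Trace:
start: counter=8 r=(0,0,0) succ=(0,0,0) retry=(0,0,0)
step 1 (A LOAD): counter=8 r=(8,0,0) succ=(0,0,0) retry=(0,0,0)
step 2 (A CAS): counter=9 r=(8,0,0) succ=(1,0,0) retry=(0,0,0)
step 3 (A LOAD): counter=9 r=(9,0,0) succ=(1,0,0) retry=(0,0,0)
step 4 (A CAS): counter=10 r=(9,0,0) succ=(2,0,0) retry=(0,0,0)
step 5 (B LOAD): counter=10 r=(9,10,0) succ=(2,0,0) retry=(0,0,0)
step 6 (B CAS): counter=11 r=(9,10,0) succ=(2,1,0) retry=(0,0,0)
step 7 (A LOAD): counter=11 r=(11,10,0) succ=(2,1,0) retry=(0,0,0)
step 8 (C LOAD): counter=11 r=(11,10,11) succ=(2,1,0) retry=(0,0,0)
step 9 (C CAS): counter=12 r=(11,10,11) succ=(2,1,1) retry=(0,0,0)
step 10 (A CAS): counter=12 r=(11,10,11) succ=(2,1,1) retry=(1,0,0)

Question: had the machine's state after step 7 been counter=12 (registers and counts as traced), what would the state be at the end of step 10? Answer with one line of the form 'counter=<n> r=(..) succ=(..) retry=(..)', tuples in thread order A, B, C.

counter=13 r=(11,10,12) succ=(2,1,1) retry=(1,0,0)

state after step 7 := counter=12 r=(11,10,0) succ=(2,1,0) retry=(0,0,0)
step 8 (C LOAD): counter=12 r=(11,10,12) succ=(2,1,0) retry=(0,0,0)
step 9 (C CAS): counter=13 r=(11,10,12) succ=(2,1,1) retry=(0,0,0)
step 10 (A CAS): counter=13 r=(11,10,12) succ=(2,1,1) retry=(1,0,0)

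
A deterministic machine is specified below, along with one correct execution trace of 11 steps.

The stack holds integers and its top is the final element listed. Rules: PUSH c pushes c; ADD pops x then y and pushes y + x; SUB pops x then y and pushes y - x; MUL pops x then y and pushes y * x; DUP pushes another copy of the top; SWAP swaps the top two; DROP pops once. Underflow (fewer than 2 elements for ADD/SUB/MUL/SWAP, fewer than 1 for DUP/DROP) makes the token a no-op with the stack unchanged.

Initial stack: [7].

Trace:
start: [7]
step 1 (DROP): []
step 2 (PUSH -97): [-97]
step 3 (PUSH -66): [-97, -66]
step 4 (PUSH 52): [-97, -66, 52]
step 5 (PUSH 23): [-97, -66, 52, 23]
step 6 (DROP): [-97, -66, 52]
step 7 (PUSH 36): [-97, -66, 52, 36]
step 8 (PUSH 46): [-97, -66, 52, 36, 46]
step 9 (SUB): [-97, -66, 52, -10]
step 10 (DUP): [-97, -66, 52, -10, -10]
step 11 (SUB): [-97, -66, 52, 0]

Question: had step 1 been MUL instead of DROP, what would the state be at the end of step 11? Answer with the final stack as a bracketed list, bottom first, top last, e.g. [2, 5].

[7, -97, -66, 52, 0]

(re-executing from step 1 with the substitution; state before step 1: [7])
step 1 (MUL): [7]
step 2 (PUSH -97): [7, -97]
step 3 (PUSH -66): [7, -97, -66]
step 4 (PUSH 52): [7, -97, -66, 52]
step 5 (PUSH 23): [7, -97, -66, 52, 23]
step 6 (DROP): [7, -97, -66, 52]
step 7 (PUSH 36): [7, -97, -66, 52, 36]
step 8 (PUSH 46): [7, -97, -66, 52, 36, 46]
step 9 (SUB): [7, -97, -66, 52, -10]
step 10 (DUP): [7, -97, -66, 52, -10, -10]
step 11 (SUB): [7, -97, -66, 52, 0]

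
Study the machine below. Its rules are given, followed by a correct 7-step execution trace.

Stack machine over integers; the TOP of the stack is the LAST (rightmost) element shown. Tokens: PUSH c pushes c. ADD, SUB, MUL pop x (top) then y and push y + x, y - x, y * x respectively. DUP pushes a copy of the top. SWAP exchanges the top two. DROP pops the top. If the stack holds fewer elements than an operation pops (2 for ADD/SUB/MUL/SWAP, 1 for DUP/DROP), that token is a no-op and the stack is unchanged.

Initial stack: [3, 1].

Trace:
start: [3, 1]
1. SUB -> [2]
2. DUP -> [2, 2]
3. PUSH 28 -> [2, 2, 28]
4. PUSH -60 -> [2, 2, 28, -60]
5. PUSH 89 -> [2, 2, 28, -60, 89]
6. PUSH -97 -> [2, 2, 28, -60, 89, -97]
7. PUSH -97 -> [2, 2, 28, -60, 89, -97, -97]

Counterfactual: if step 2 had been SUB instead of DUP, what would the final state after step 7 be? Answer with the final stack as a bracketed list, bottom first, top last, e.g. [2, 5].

(re-executing from step 2 with the substitution; state before step 2: [2])
2. SUB -> [2]
3. PUSH 28 -> [2, 28]
4. PUSH -60 -> [2, 28, -60]
5. PUSH 89 -> [2, 28, -60, 89]
6. PUSH -97 -> [2, 28, -60, 89, -97]
7. PUSH -97 -> [2, 28, -60, 89, -97, -97]

[2, 28, -60, 89, -97, -97]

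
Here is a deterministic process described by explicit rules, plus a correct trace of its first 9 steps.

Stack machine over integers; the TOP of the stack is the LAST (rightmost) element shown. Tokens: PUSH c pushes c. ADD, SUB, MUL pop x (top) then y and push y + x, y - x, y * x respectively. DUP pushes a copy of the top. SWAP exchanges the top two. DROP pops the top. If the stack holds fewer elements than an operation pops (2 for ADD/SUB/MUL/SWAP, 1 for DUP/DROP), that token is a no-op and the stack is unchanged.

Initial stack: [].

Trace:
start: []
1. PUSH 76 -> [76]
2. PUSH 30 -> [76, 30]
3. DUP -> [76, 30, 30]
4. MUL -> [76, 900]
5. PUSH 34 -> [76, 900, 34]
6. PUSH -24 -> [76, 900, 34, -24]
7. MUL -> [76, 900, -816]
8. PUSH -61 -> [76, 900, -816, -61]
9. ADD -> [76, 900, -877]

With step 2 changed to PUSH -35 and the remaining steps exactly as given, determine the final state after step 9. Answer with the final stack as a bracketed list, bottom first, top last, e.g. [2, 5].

(re-executing from step 2 with the substitution; state before step 2: [76])
2. PUSH -35 -> [76, -35]
3. DUP -> [76, -35, -35]
4. MUL -> [76, 1225]
5. PUSH 34 -> [76, 1225, 34]
6. PUSH -24 -> [76, 1225, 34, -24]
7. MUL -> [76, 1225, -816]
8. PUSH -61 -> [76, 1225, -816, -61]
9. ADD -> [76, 1225, -877]

[76, 1225, -877]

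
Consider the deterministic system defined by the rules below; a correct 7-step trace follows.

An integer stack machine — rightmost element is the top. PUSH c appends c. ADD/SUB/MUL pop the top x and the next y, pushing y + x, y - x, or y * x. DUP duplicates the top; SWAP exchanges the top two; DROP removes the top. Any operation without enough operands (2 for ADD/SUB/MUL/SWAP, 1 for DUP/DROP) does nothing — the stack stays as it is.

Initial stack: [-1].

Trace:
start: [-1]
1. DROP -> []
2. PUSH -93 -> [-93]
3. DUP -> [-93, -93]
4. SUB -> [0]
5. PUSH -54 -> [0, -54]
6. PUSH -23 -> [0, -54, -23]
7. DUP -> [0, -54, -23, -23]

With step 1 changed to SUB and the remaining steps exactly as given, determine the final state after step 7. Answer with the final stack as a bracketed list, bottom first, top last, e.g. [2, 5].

[-1, 0, -54, -23, -23]

(re-executing from step 1 with the substitution; state before step 1: [-1])
1. SUB -> [-1]
2. PUSH -93 -> [-1, -93]
3. DUP -> [-1, -93, -93]
4. SUB -> [-1, 0]
5. PUSH -54 -> [-1, 0, -54]
6. PUSH -23 -> [-1, 0, -54, -23]
7. DUP -> [-1, 0, -54, -23, -23]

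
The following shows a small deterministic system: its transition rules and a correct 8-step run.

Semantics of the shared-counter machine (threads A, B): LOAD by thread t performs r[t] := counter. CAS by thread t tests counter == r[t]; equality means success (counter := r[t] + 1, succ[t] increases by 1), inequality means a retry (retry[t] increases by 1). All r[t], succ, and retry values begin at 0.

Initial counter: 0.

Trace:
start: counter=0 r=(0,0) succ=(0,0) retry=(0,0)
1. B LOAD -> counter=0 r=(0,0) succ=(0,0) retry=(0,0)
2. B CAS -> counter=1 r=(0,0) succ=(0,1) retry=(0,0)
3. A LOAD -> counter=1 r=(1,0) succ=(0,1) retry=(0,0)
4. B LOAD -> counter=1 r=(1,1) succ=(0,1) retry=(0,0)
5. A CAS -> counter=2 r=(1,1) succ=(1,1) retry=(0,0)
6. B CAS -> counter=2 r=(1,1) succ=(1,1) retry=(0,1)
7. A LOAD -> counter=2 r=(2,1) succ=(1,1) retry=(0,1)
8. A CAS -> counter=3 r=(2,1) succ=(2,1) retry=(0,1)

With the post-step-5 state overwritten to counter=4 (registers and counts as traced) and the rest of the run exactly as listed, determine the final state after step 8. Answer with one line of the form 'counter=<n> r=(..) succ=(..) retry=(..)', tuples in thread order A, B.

state after step 5 := counter=4 r=(1,1) succ=(1,1) retry=(0,0)
6. B CAS -> counter=4 r=(1,1) succ=(1,1) retry=(0,1)
7. A LOAD -> counter=4 r=(4,1) succ=(1,1) retry=(0,1)
8. A CAS -> counter=5 r=(4,1) succ=(2,1) retry=(0,1)

counter=5 r=(4,1) succ=(2,1) retry=(0,1)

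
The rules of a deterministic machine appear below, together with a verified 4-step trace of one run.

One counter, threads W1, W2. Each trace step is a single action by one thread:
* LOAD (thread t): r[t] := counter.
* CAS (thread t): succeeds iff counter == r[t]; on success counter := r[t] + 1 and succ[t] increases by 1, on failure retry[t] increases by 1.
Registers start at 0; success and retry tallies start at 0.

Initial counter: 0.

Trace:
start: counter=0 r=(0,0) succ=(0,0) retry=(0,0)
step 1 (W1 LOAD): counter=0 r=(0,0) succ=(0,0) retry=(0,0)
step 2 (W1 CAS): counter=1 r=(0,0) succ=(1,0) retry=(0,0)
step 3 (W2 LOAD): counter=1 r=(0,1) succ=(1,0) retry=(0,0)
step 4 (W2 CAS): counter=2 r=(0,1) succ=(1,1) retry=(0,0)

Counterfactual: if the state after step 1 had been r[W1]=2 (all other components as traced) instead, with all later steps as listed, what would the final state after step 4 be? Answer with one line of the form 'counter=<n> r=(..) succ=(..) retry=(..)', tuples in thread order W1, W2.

counter=1 r=(2,0) succ=(0,1) retry=(1,0)

state after step 1 := counter=0 r=(2,0) succ=(0,0) retry=(0,0)
step 2 (W1 CAS): counter=0 r=(2,0) succ=(0,0) retry=(1,0)
step 3 (W2 LOAD): counter=0 r=(2,0) succ=(0,0) retry=(1,0)
step 4 (W2 CAS): counter=1 r=(2,0) succ=(0,1) retry=(1,0)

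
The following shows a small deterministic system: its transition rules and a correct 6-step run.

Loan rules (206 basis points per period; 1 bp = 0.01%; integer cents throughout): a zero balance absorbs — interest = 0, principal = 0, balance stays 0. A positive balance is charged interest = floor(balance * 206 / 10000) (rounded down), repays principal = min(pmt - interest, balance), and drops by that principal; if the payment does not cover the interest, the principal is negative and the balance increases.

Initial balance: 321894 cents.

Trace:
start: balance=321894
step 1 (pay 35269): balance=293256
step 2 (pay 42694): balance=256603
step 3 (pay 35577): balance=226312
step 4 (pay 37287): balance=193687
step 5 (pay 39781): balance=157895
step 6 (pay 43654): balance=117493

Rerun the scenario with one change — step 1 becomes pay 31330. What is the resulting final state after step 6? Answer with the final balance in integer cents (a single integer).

121854

(re-executing from step 1 with the substitution; state before step 1: balance=321894)
step 1 (pay 31330): balance=297195
step 2 (pay 42694): balance=260623
step 3 (pay 35577): balance=230414
step 4 (pay 37287): balance=197873
step 5 (pay 39781): balance=162168
step 6 (pay 43654): balance=121854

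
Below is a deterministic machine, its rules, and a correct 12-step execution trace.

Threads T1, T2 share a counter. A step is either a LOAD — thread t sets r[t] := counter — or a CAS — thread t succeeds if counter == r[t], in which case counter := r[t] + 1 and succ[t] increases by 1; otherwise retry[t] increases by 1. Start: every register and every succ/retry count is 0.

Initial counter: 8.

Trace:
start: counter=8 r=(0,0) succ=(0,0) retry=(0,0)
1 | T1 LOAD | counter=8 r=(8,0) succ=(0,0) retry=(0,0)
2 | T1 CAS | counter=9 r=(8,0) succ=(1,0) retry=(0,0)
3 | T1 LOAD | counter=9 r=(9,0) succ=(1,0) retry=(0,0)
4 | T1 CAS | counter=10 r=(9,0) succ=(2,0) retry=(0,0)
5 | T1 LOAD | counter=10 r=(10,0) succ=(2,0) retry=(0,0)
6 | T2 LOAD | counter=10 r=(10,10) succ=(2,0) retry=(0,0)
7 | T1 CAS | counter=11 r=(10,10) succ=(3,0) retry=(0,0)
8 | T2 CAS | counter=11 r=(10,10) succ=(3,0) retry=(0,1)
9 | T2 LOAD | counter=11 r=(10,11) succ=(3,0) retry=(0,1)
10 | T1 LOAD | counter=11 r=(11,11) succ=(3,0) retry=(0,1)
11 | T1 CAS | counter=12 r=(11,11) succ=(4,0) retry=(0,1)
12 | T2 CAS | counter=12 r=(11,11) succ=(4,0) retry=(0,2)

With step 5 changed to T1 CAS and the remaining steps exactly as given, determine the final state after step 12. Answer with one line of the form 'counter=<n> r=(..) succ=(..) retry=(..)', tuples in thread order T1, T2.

(re-executing from step 5 with the substitution; state before step 5: counter=10 r=(9,0) succ=(2,0) retry=(0,0))
5 | T1 CAS | counter=10 r=(9,0) succ=(2,0) retry=(1,0)
6 | T2 LOAD | counter=10 r=(9,10) succ=(2,0) retry=(1,0)
7 | T1 CAS | counter=10 r=(9,10) succ=(2,0) retry=(2,0)
8 | T2 CAS | counter=11 r=(9,10) succ=(2,1) retry=(2,0)
9 | T2 LOAD | counter=11 r=(9,11) succ=(2,1) retry=(2,0)
10 | T1 LOAD | counter=11 r=(11,11) succ=(2,1) retry=(2,0)
11 | T1 CAS | counter=12 r=(11,11) succ=(3,1) retry=(2,0)
12 | T2 CAS | counter=12 r=(11,11) succ=(3,1) retry=(2,1)

counter=12 r=(11,11) succ=(3,1) retry=(2,1)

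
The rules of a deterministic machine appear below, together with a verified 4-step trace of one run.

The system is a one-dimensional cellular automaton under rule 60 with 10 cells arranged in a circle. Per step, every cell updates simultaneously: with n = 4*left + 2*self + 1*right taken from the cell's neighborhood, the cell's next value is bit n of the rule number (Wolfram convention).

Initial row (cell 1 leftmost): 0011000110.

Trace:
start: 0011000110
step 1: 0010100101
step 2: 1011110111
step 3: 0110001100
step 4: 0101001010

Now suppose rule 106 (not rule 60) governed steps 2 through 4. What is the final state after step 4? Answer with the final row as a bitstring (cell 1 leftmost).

0100101001

(re-executing steps 2..4 under rule 106; state before step 2: 0010100101)
step 2: 0101001010
step 3: 1010010100
step 4: 0100101001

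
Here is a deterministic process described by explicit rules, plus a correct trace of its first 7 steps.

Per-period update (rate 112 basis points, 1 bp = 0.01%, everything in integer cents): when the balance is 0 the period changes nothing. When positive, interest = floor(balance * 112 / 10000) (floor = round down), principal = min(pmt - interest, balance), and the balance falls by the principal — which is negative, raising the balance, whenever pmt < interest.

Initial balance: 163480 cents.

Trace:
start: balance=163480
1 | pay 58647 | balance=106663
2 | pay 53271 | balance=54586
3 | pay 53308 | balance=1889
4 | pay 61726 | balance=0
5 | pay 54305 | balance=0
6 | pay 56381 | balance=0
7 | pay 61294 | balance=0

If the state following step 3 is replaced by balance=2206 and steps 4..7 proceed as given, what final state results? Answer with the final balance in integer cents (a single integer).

0

state after step 3 := balance=2206
4 | pay 61726 | balance=0
5 | pay 54305 | balance=0
6 | pay 56381 | balance=0
7 | pay 61294 | balance=0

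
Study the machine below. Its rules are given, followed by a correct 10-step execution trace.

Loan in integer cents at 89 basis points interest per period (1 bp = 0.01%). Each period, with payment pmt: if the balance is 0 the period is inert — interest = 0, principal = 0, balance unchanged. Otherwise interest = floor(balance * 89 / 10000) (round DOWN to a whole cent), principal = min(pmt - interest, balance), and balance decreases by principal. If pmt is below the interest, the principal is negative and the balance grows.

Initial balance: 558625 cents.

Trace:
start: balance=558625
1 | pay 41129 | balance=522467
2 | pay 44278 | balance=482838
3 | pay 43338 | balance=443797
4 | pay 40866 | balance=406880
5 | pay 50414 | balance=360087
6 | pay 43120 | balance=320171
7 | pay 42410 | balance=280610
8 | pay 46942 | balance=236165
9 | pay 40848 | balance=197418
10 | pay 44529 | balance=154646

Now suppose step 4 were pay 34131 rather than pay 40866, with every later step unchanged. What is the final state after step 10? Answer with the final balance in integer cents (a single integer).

161748

(re-executing from step 4 with the substitution; state before step 4: balance=443797)
4 | pay 34131 | balance=413615
5 | pay 50414 | balance=366882
6 | pay 43120 | balance=327027
7 | pay 42410 | balance=287527
8 | pay 46942 | balance=243143
9 | pay 40848 | balance=204458
10 | pay 44529 | balance=161748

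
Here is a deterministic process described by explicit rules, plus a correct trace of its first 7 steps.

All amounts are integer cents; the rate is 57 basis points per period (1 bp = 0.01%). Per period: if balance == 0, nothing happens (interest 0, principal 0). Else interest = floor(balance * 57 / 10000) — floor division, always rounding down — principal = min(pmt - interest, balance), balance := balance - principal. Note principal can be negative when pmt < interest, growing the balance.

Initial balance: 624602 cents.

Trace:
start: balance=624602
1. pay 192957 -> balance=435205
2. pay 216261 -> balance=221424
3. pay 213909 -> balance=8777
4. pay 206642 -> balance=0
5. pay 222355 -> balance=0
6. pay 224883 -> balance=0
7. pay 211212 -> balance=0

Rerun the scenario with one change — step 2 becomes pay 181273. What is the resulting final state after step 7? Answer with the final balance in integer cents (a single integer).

(re-executing from step 2 with the substitution; state before step 2: balance=435205)
2. pay 181273 -> balance=256412
3. pay 213909 -> balance=43964
4. pay 206642 -> balance=0
5. pay 222355 -> balance=0
6. pay 224883 -> balance=0
7. pay 211212 -> balance=0

0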